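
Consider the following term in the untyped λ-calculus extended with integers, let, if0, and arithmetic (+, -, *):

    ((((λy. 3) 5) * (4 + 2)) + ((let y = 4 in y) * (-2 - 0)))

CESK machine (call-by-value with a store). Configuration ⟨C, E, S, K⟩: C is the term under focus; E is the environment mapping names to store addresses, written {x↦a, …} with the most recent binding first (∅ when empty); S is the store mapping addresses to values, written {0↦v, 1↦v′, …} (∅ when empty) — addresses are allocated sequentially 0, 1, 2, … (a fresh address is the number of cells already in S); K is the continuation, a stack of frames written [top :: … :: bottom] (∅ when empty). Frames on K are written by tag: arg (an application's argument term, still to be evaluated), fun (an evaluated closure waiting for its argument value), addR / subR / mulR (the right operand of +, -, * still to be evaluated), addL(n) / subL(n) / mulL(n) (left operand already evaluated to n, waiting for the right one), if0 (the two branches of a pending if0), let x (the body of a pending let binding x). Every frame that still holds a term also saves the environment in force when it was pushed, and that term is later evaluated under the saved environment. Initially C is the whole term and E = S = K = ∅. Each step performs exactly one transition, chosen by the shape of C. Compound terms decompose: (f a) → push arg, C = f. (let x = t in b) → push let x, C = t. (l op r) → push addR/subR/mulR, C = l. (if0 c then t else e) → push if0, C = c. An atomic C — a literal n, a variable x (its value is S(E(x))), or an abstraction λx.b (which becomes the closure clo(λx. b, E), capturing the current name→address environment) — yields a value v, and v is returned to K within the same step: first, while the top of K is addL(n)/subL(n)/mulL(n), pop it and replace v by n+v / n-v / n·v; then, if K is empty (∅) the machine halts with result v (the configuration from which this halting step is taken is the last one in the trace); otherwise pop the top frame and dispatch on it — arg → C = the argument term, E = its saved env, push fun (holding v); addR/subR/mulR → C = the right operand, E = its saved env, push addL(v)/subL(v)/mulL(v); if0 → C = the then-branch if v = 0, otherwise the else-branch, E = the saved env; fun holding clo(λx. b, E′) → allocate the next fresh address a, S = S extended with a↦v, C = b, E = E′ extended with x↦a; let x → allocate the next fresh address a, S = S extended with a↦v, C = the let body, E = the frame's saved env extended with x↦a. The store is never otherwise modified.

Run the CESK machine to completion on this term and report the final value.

Answer: 10

Execution trace:
[0] ⟨C=((((λy. 3) 5) * (4 + 2)) + ((let y = 4 in y) * (-2 - 0))); E=∅; S=∅; K=∅⟩
[1] ⟨C=(((λy. 3) 5) * (4 + 2)); E=∅; S=∅; K=[addR]⟩
[2] ⟨C=((λy. 3) 5); E=∅; S=∅; K=[mulR :: addR]⟩
[3] ⟨C=(λy. 3); E=∅; S=∅; K=[arg :: mulR :: addR]⟩
[4] ⟨C=5; E=∅; S=∅; K=[fun :: mulR :: addR]⟩
[5] ⟨C=3; E={y↦0}; S={0↦5}; K=[mulR :: addR]⟩
[6] ⟨C=(4 + 2); E=∅; S={0↦5}; K=[mulL(3) :: addR]⟩
[7] ⟨C=4; E=∅; S={0↦5}; K=[addR :: mulL(3) :: addR]⟩
[8] ⟨C=2; E=∅; S={0↦5}; K=[addL(4) :: mulL(3) :: addR]⟩
[9] ⟨C=((let y = 4 in y) * (-2 - 0)); E=∅; S={0↦5}; K=[addL(18)]⟩
[10] ⟨C=(let y = 4 in y); E=∅; S={0↦5}; K=[mulR :: addL(18)]⟩
[11] ⟨C=4; E=∅; S={0↦5}; K=[let y :: mulR :: addL(18)]⟩
[12] ⟨C=y; E={y↦1}; S={0↦5, 1↦4}; K=[mulR :: addL(18)]⟩
[13] ⟨C=(-2 - 0); E=∅; S={0↦5, 1↦4}; K=[mulL(4) :: addL(18)]⟩
[14] ⟨C=-2; E=∅; S={0↦5, 1↦4}; K=[subR :: mulL(4) :: addL(18)]⟩
[15] ⟨C=0; E=∅; S={0↦5, 1↦4}; K=[subL(-2) :: mulL(4) :: addL(18)]⟩
→ final value 10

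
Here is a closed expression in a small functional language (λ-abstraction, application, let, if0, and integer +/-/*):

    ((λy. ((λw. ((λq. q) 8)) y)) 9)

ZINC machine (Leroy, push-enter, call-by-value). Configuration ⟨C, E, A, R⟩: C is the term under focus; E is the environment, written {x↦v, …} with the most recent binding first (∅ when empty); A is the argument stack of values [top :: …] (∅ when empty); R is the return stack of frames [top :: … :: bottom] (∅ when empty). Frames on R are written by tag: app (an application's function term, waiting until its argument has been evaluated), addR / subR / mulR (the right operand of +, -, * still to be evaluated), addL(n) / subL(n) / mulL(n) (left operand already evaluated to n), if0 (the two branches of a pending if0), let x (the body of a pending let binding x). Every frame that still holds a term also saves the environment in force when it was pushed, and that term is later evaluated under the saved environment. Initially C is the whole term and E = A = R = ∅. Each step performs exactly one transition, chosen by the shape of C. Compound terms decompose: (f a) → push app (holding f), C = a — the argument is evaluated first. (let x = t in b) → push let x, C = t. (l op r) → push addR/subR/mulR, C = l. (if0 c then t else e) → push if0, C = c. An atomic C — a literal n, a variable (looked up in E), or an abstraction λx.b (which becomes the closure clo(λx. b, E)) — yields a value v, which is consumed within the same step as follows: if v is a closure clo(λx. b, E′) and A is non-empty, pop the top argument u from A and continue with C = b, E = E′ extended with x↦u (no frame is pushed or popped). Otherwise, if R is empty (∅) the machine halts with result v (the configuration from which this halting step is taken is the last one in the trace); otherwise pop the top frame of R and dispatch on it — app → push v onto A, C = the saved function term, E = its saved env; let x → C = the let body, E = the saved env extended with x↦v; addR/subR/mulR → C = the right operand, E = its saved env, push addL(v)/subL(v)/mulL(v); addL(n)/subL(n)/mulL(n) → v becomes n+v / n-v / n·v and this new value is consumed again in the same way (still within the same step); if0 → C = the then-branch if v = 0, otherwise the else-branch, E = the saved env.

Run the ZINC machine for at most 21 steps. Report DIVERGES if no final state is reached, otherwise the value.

step 0: ⟨C=((λy. ((λw. ((λq. q) 8)) y)) 9); E=∅; A=∅; R=∅⟩
step 1: ⟨C=9; E=∅; A=∅; R=[app]⟩
step 2: ⟨C=(λy. ((λw. ((λq. q) 8)) y)); E=∅; A=[9]; R=∅⟩
step 3: ⟨C=((λw. ((λq. q) 8)) y); E={y↦9}; A=∅; R=∅⟩
step 4: ⟨C=y; E={y↦9}; A=∅; R=[app]⟩
step 5: ⟨C=(λw. ((λq. q) 8)); E={y↦9}; A=[9]; R=∅⟩
step 6: ⟨C=((λq. q) 8); E={w↦9, y↦9}; A=∅; R=∅⟩
step 7: ⟨C=8; E={w↦9, y↦9}; A=∅; R=[app]⟩
step 8: ⟨C=(λq. q); E={w↦9, y↦9}; A=[8]; R=∅⟩
step 9: ⟨C=q; E={q↦8, w↦9, y↦9}; A=∅; R=∅⟩
→ final value 8

Answer: 8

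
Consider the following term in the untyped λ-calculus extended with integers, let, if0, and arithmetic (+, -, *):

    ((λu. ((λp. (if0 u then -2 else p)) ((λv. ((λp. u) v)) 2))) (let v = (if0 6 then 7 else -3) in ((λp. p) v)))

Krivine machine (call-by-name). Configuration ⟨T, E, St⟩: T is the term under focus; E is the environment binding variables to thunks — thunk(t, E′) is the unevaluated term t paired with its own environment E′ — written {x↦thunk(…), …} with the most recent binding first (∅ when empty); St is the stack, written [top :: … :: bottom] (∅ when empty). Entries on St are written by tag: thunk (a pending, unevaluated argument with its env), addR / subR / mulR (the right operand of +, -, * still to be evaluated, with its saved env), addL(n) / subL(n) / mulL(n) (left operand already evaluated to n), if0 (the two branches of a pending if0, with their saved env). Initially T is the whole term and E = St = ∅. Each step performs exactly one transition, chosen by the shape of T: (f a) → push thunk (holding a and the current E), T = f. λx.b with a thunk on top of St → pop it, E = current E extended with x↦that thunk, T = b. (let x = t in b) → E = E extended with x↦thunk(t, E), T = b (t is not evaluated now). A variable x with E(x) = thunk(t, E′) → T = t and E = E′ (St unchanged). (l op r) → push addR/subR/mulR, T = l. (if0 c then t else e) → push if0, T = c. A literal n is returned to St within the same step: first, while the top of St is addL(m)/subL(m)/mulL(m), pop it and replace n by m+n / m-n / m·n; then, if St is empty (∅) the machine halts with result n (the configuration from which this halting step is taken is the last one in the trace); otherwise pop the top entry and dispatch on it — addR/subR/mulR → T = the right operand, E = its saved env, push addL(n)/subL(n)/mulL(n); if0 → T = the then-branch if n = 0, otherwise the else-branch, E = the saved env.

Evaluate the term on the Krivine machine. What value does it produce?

Answer: -3

Machine steps:
0. [T=((λu. ((λp. (if0 u then -2 else p)) ((λv. ((λp. u) v)) 2))) (let v = (if0 6 then 7 else -3) in ((λp. p) v))) | E=∅ | St=∅]
1. [T=(λu. ((λp. (if0 u then -2 else p)) ((λv. ((λp. u) v)) 2))) | E=∅ | St=[thunk]]
2. [T=((λp. (if0 u then -2 else p)) ((λv. ((λp. u) v)) 2)) | E={u↦thunk((let v = (if0 6 then 7 else -3) in ((λp. p) v)), ∅)} | St=∅]
3. [T=(λp. (if0 u then -2 else p)) | E={u↦thunk((let v = (if0 6 then 7 else -3) in ((λp. p) v)), ∅)} | St=[thunk]]
4. [T=(if0 u then -2 else p) | E={p↦thunk(((λv. ((λp. u) v)) 2), {u↦thunk((let v = (if0 6 then 7 else -3) in ((λp. p) v)), ∅)}), u↦thunk((let v = (if0 6 then 7 else -3) in ((λp. p) v)), ∅)} | St=∅]
5. [T=u | E={p↦thunk(((λv. ((λp. u) v)) 2), {u↦thunk((let v = (if0 6 then 7 else -3) in ((λp. p) v)), ∅)}), u↦thunk((let v = (if0 6 then 7 else -3) in ((λp. p) v)), ∅)} | St=[if0]]
6. [T=(let v = (if0 6 then 7 else -3) in ((λp. p) v)) | E=∅ | St=[if0]]
7. [T=((λp. p) v) | E={v↦thunk((if0 6 then 7 else -3), ∅)} | St=[if0]]
8. [T=(λp. p) | E={v↦thunk((if0 6 then 7 else -3), ∅)} | St=[thunk :: if0]]
9. [T=p | E={p↦thunk(v, {v↦thunk((if0 6 then 7 else -3), ∅)}), v↦thunk((if0 6 then 7 else -3), ∅)} | St=[if0]]
10. [T=v | E={v↦thunk((if0 6 then 7 else -3), ∅)} | St=[if0]]
11. [T=(if0 6 then 7 else -3) | E=∅ | St=[if0]]
12. [T=6 | E=∅ | St=[if0 :: if0]]
13. [T=-3 | E=∅ | St=[if0]]
14. [T=p | E={p↦thunk(((λv. ((λp. u) v)) 2), {u↦thunk((let v = (if0 6 then 7 else -3) in ((λp. p) v)), ∅)}), u↦thunk((let v = (if0 6 then 7 else -3) in ((λp. p) v)), ∅)} | St=∅]
15. [T=((λv. ((λp. u) v)) 2) | E={u↦thunk((let v = (if0 6 then 7 else -3) in ((λp. p) v)), ∅)} | St=∅]
16. [T=(λv. ((λp. u) v)) | E={u↦thunk((let v = (if0 6 then 7 else -3) in ((λp. p) v)), ∅)} | St=[thunk]]
17. [T=((λp. u) v) | E={v↦thunk(2, {u↦thunk((let v = (if0 6 then 7 else -3) in ((λp. p) v)), ∅)}), u↦thunk((let v = (if0 6 then 7 else -3) in ((λp. p) v)), ∅)} | St=∅]
18. [T=(λp. u) | E={v↦thunk(2, {u↦thunk((let v = (if0 6 then 7 else -3) in ((λp. p) v)), ∅)}), u↦thunk((let v = (if0 6 then 7 else -3) in ((λp. p) v)), ∅)} | St=[thunk]]
19. [T=u | E={p↦thunk(v, {v↦thunk(2, {u↦thunk((let v = (if0 6 then 7 else -3) in ((λp. p) v)), ∅)}), u↦thunk((let v = (if0 6 then 7 else -3) in ((λp. p) v)), ∅)}), v↦thunk(2, {u↦thunk((let v = (if0 6 then 7 else -3) in ((λp. p) v)), ∅)}), u↦thunk((let v = (if0 6 then 7 else -3) in ((λp. p) v)), ∅)} | St=∅]
20. [T=(let v = (if0 6 then 7 else -3) in ((λp. p) v)) | E=∅ | St=∅]
21. [T=((λp. p) v) | E={v↦thunk((if0 6 then 7 else -3), ∅)} | St=∅]
22. [T=(λp. p) | E={v↦thunk((if0 6 then 7 else -3), ∅)} | St=[thunk]]
23. [T=p | E={p↦thunk(v, {v↦thunk((if0 6 then 7 else -3), ∅)}), v↦thunk((if0 6 then 7 else -3), ∅)} | St=∅]
24. [T=v | E={v↦thunk((if0 6 then 7 else -3), ∅)} | St=∅]
25. [T=(if0 6 then 7 else -3) | E=∅ | St=∅]
26. [T=6 | E=∅ | St=[if0]]
27. [T=-3 | E=∅ | St=∅]
→ final value -3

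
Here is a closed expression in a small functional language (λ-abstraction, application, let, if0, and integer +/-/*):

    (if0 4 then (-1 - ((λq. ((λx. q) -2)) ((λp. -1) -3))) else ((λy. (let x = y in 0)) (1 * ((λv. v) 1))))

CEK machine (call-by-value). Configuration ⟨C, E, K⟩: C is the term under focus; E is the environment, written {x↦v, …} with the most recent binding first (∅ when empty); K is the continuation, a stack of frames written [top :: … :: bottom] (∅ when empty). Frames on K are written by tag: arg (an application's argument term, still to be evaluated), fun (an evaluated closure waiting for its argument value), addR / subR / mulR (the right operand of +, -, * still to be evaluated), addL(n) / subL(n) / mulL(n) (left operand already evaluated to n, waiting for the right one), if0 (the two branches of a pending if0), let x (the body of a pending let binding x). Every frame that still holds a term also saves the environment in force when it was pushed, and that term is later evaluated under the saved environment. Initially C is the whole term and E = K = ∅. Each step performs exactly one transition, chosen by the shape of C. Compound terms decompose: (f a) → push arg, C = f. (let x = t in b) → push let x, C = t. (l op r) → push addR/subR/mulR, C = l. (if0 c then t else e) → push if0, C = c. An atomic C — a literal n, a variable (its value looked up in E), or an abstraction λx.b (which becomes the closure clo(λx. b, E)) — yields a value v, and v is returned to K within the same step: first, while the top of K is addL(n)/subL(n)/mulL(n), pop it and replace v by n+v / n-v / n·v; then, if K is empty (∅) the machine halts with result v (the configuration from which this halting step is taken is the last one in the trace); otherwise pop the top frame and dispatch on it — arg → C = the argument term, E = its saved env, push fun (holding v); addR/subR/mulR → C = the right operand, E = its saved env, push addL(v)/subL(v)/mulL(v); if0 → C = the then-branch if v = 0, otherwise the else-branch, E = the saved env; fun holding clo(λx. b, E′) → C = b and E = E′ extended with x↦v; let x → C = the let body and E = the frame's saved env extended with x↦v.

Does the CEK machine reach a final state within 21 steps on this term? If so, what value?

[0] [C=(if0 4 then (-1 - ((λq. ((λx. q) -2)) ((λp. -1) -3))) else ((λy. (let x = y in 0)) (1 * ((λv. v) 1)))) | E=∅ | K=∅]
[1] [C=4 | E=∅ | K=[if0]]
[2] [C=((λy. (let x = y in 0)) (1 * ((λv. v) 1))) | E=∅ | K=∅]
[3] [C=(λy. (let x = y in 0)) | E=∅ | K=[arg]]
[4] [C=(1 * ((λv. v) 1)) | E=∅ | K=[fun]]
[5] [C=1 | E=∅ | K=[mulR :: fun]]
[6] [C=((λv. v) 1) | E=∅ | K=[mulL(1) :: fun]]
[7] [C=(λv. v) | E=∅ | K=[arg :: mulL(1) :: fun]]
[8] [C=1 | E=∅ | K=[fun :: mulL(1) :: fun]]
[9] [C=v | E={v↦1} | K=[mulL(1) :: fun]]
[10] [C=(let x = y in 0) | E={y↦1} | K=∅]
[11] [C=y | E={y↦1} | K=[let x]]
[12] [C=0 | E={x↦1, y↦1} | K=∅]
→ final value 0

Answer: 0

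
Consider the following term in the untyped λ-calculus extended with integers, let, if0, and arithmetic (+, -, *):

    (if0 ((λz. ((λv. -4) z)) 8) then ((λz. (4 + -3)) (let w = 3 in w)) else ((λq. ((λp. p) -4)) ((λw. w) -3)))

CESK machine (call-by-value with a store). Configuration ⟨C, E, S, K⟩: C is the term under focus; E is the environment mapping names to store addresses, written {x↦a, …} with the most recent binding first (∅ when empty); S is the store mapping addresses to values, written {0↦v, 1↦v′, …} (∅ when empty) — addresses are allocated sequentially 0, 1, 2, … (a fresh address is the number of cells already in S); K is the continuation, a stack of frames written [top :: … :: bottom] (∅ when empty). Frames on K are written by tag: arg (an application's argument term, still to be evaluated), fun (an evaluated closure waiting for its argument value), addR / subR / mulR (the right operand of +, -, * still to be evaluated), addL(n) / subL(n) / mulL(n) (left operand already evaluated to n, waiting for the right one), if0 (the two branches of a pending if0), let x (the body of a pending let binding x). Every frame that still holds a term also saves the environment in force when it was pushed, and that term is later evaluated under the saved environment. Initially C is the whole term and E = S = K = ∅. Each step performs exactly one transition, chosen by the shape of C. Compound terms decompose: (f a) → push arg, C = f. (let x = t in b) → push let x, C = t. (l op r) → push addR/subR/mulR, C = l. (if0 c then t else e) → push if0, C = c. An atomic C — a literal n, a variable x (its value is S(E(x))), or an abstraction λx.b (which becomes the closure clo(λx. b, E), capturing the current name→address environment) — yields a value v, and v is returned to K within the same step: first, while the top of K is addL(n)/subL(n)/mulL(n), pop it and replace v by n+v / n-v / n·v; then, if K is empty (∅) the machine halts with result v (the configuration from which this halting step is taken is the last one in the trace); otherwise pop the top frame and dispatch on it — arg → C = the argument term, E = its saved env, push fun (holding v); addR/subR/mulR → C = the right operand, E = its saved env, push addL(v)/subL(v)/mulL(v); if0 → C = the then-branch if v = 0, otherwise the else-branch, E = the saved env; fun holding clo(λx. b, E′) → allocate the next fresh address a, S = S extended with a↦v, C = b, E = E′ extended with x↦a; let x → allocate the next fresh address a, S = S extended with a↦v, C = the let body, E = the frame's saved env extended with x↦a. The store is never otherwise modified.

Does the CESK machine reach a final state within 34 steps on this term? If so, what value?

step 0: ⟨C=(if0 ((λz. ((λv. -4) z)) 8) then ((λz. (4 + -3)) (let w = 3 in w)) else ((λq. ((λp. p) -4)) ((λw. w) -3))); E=∅; S=∅; K=∅⟩
step 1: ⟨C=((λz. ((λv. -4) z)) 8); E=∅; S=∅; K=[if0]⟩
step 2: ⟨C=(λz. ((λv. -4) z)); E=∅; S=∅; K=[arg :: if0]⟩
step 3: ⟨C=8; E=∅; S=∅; K=[fun :: if0]⟩
step 4: ⟨C=((λv. -4) z); E={z↦0}; S={0↦8}; K=[if0]⟩
step 5: ⟨C=(λv. -4); E={z↦0}; S={0↦8}; K=[arg :: if0]⟩
step 6: ⟨C=z; E={z↦0}; S={0↦8}; K=[fun :: if0]⟩
step 7: ⟨C=-4; E={v↦1, z↦0}; S={0↦8, 1↦8}; K=[if0]⟩
step 8: ⟨C=((λq. ((λp. p) -4)) ((λw. w) -3)); E=∅; S={0↦8, 1↦8}; K=∅⟩
step 9: ⟨C=(λq. ((λp. p) -4)); E=∅; S={0↦8, 1↦8}; K=[arg]⟩
step 10: ⟨C=((λw. w) -3); E=∅; S={0↦8, 1↦8}; K=[fun]⟩
step 11: ⟨C=(λw. w); E=∅; S={0↦8, 1↦8}; K=[arg :: fun]⟩
step 12: ⟨C=-3; E=∅; S={0↦8, 1↦8}; K=[fun :: fun]⟩
step 13: ⟨C=w; E={w↦2}; S={0↦8, 1↦8, 2↦-3}; K=[fun]⟩
step 14: ⟨C=((λp. p) -4); E={q↦3}; S={0↦8, 1↦8, 2↦-3, 3↦-3}; K=∅⟩
step 15: ⟨C=(λp. p); E={q↦3}; S={0↦8, 1↦8, 2↦-3, 3↦-3}; K=[arg]⟩
step 16: ⟨C=-4; E={q↦3}; S={0↦8, 1↦8, 2↦-3, 3↦-3}; K=[fun]⟩
step 17: ⟨C=p; E={p↦4, q↦3}; S={0↦8, 1↦8, 2↦-3, 3↦-3, 4↦-4}; K=∅⟩
→ final value -4

Answer: -4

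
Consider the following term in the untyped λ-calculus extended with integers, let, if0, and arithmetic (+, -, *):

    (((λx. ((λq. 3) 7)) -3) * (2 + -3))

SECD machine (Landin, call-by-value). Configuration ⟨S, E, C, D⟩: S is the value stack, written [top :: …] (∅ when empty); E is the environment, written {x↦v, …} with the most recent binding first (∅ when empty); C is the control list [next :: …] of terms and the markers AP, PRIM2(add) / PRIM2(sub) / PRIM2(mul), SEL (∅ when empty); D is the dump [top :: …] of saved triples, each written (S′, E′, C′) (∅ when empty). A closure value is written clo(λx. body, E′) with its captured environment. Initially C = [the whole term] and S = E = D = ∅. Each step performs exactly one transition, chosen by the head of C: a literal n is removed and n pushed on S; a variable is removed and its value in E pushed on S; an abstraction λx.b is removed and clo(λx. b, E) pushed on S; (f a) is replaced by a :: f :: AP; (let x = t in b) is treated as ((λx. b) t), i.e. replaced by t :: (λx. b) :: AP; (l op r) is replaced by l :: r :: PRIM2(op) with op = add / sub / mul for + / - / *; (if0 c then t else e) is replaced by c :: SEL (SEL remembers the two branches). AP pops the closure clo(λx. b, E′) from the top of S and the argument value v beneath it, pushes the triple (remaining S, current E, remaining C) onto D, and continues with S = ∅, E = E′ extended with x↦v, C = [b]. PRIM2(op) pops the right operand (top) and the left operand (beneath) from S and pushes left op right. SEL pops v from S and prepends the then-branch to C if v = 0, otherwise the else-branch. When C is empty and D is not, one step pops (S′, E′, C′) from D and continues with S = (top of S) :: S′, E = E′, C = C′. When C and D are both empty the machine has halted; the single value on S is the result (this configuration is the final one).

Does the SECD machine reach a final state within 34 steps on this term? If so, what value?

t=0: <S=∅, E=∅, C=[(((λx. ((λq. 3) 7)) -3) * (2 + -3))], D=∅>
t=1: <S=∅, E=∅, C=[((λx. ((λq. 3) 7)) -3) :: (2 + -3) :: PRIM2(mul)], D=∅>
t=2: <S=∅, E=∅, C=[-3 :: (λx. ((λq. 3) 7)) :: AP :: (2 + -3) :: PRIM2(mul)], D=∅>
t=3: <S=[-3], E=∅, C=[(λx. ((λq. 3) 7)) :: AP :: (2 + -3) :: PRIM2(mul)], D=∅>
t=4: <S=[clo(λx. ((λq. 3) 7), ∅) :: -3], E=∅, C=[AP :: (2 + -3) :: PRIM2(mul)], D=∅>
t=5: <S=∅, E={x↦-3}, C=[((λq. 3) 7)], D=[(∅, ∅, [(2 + -3) :: PRIM2(mul)])]>
t=6: <S=∅, E={x↦-3}, C=[7 :: (λq. 3) :: AP], D=[(∅, ∅, [(2 + -3) :: PRIM2(mul)])]>
t=7: <S=[7], E={x↦-3}, C=[(λq. 3) :: AP], D=[(∅, ∅, [(2 + -3) :: PRIM2(mul)])]>
t=8: <S=[clo(λq. 3, {x↦-3}) :: 7], E={x↦-3}, C=[AP], D=[(∅, ∅, [(2 + -3) :: PRIM2(mul)])]>
t=9: <S=∅, E={q↦7, x↦-3}, C=[3], D=[(∅, {x↦-3}, ∅) :: (∅, ∅, [(2 + -3) :: PRIM2(mul)])]>
t=10: <S=[3], E={q↦7, x↦-3}, C=∅, D=[(∅, {x↦-3}, ∅) :: (∅, ∅, [(2 + -3) :: PRIM2(mul)])]>
t=11: <S=[3], E={x↦-3}, C=∅, D=[(∅, ∅, [(2 + -3) :: PRIM2(mul)])]>
t=12: <S=[3], E=∅, C=[(2 + -3) :: PRIM2(mul)], D=∅>
t=13: <S=[3], E=∅, C=[2 :: -3 :: PRIM2(add) :: PRIM2(mul)], D=∅>
t=14: <S=[2 :: 3], E=∅, C=[-3 :: PRIM2(add) :: PRIM2(mul)], D=∅>
t=15: <S=[-3 :: 2 :: 3], E=∅, C=[PRIM2(add) :: PRIM2(mul)], D=∅>
t=16: <S=[-1 :: 3], E=∅, C=[PRIM2(mul)], D=∅>
t=17: <S=[-3], E=∅, C=∅, D=∅>
→ final value -3

Answer: -3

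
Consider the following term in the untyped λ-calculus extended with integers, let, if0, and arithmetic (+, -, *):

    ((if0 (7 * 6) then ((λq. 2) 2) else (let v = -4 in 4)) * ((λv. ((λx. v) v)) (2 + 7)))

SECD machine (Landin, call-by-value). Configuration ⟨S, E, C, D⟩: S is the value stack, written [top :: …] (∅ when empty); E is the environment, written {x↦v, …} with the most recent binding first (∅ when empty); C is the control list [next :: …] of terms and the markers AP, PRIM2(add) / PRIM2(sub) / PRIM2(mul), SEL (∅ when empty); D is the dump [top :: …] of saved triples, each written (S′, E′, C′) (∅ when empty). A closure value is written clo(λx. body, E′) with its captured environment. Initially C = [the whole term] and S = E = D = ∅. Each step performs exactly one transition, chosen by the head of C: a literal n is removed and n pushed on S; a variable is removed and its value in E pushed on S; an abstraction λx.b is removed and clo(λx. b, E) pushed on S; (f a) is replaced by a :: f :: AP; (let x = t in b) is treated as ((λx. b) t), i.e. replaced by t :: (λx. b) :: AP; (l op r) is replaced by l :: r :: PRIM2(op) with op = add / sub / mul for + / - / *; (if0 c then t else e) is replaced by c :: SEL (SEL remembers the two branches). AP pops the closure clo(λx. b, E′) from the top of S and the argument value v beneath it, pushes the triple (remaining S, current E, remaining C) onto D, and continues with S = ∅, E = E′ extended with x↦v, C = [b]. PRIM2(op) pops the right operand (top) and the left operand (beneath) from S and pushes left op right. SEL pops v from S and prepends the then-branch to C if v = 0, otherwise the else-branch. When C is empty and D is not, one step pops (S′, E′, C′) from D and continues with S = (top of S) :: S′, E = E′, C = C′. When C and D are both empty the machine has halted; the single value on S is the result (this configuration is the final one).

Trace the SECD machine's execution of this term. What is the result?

Answer: 36

Machine steps:
t=0: ⟨S=∅; E=∅; C=[((if0 (7 * 6) then ((λq. 2) 2) else (let v = -4 in 4)) * ((λv. ((λx. v) v)) (2 + 7)))]; D=∅⟩
t=1: ⟨S=∅; E=∅; C=[(if0 (7 * 6) then ((λq. 2) 2) else (let v = -4 in 4)) :: ((λv. ((λx. v) v)) (2 + 7)) :: PRIM2(mul)]; D=∅⟩
t=2: ⟨S=∅; E=∅; C=[(7 * 6) :: SEL :: ((λv. ((λx. v) v)) (2 + 7)) :: PRIM2(mul)]; D=∅⟩
t=3: ⟨S=∅; E=∅; C=[7 :: 6 :: PRIM2(mul) :: SEL :: ((λv. ((λx. v) v)) (2 + 7)) :: PRIM2(mul)]; D=∅⟩
t=4: ⟨S=[7]; E=∅; C=[6 :: PRIM2(mul) :: SEL :: ((λv. ((λx. v) v)) (2 + 7)) :: PRIM2(mul)]; D=∅⟩
t=5: ⟨S=[6 :: 7]; E=∅; C=[PRIM2(mul) :: SEL :: ((λv. ((λx. v) v)) (2 + 7)) :: PRIM2(mul)]; D=∅⟩
t=6: ⟨S=[42]; E=∅; C=[SEL :: ((λv. ((λx. v) v)) (2 + 7)) :: PRIM2(mul)]; D=∅⟩
t=7: ⟨S=∅; E=∅; C=[(let v = -4 in 4) :: ((λv. ((λx. v) v)) (2 + 7)) :: PRIM2(mul)]; D=∅⟩
t=8: ⟨S=∅; E=∅; C=[-4 :: (λv. 4) :: AP :: ((λv. ((λx. v) v)) (2 + 7)) :: PRIM2(mul)]; D=∅⟩
t=9: ⟨S=[-4]; E=∅; C=[(λv. 4) :: AP :: ((λv. ((λx. v) v)) (2 + 7)) :: PRIM2(mul)]; D=∅⟩
t=10: ⟨S=[clo(λv. 4, ∅) :: -4]; E=∅; C=[AP :: ((λv. ((λx. v) v)) (2 + 7)) :: PRIM2(mul)]; D=∅⟩
t=11: ⟨S=∅; E={v↦-4}; C=[4]; D=[(∅, ∅, [((λv. ((λx. v) v)) (2 + 7)) :: PRIM2(mul)])]⟩
t=12: ⟨S=[4]; E={v↦-4}; C=∅; D=[(∅, ∅, [((λv. ((λx. v) v)) (2 + 7)) :: PRIM2(mul)])]⟩
t=13: ⟨S=[4]; E=∅; C=[((λv. ((λx. v) v)) (2 + 7)) :: PRIM2(mul)]; D=∅⟩
t=14: ⟨S=[4]; E=∅; C=[(2 + 7) :: (λv. ((λx. v) v)) :: AP :: PRIM2(mul)]; D=∅⟩
t=15: ⟨S=[4]; E=∅; C=[2 :: 7 :: PRIM2(add) :: (λv. ((λx. v) v)) :: AP :: PRIM2(mul)]; D=∅⟩
t=16: ⟨S=[2 :: 4]; E=∅; C=[7 :: PRIM2(add) :: (λv. ((λx. v) v)) :: AP :: PRIM2(mul)]; D=∅⟩
t=17: ⟨S=[7 :: 2 :: 4]; E=∅; C=[PRIM2(add) :: (λv. ((λx. v) v)) :: AP :: PRIM2(mul)]; D=∅⟩
t=18: ⟨S=[9 :: 4]; E=∅; C=[(λv. ((λx. v) v)) :: AP :: PRIM2(mul)]; D=∅⟩
t=19: ⟨S=[clo(λv. ((λx. v) v), ∅) :: 9 :: 4]; E=∅; C=[AP :: PRIM2(mul)]; D=∅⟩
t=20: ⟨S=∅; E={v↦9}; C=[((λx. v) v)]; D=[([4], ∅, [PRIM2(mul)])]⟩
t=21: ⟨S=∅; E={v↦9}; C=[v :: (λx. v) :: AP]; D=[([4], ∅, [PRIM2(mul)])]⟩
t=22: ⟨S=[9]; E={v↦9}; C=[(λx. v) :: AP]; D=[([4], ∅, [PRIM2(mul)])]⟩
t=23: ⟨S=[clo(λx. v, {v↦9}) :: 9]; E={v↦9}; C=[AP]; D=[([4], ∅, [PRIM2(mul)])]⟩
t=24: ⟨S=∅; E={x↦9, v↦9}; C=[v]; D=[(∅, {v↦9}, ∅) :: ([4], ∅, [PRIM2(mul)])]⟩
t=25: ⟨S=[9]; E={x↦9, v↦9}; C=∅; D=[(∅, {v↦9}, ∅) :: ([4], ∅, [PRIM2(mul)])]⟩
t=26: ⟨S=[9]; E={v↦9}; C=∅; D=[([4], ∅, [PRIM2(mul)])]⟩
t=27: ⟨S=[9 :: 4]; E=∅; C=[PRIM2(mul)]; D=∅⟩
t=28: ⟨S=[36]; E=∅; C=∅; D=∅⟩
→ final value 36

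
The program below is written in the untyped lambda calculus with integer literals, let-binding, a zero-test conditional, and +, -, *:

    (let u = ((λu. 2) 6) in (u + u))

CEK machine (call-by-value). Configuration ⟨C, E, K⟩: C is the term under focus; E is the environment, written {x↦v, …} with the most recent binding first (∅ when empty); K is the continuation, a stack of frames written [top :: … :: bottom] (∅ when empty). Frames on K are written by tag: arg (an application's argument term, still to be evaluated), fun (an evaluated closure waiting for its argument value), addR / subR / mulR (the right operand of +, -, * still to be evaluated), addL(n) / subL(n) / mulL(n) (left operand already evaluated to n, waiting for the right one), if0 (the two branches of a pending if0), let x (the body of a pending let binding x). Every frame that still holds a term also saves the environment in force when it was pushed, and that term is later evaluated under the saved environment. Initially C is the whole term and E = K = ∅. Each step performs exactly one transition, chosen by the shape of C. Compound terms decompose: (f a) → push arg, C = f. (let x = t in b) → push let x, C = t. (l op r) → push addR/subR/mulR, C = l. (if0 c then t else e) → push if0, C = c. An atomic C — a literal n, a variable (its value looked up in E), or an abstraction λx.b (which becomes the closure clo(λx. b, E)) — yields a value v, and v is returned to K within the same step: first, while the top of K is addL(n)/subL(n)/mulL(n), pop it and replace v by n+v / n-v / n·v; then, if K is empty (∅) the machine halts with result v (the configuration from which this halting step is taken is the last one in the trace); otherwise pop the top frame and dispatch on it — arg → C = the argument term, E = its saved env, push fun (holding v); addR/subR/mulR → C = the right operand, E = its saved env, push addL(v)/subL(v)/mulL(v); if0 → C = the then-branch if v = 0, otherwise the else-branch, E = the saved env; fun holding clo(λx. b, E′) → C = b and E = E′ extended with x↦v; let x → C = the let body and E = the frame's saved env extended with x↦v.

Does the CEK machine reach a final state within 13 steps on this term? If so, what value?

Answer: 4

Derivation:
0. <C=(let u = ((λu. 2) 6) in (u + u)), E=∅, K=∅>
1. <C=((λu. 2) 6), E=∅, K=[let u]>
2. <C=(λu. 2), E=∅, K=[arg :: let u]>
3. <C=6, E=∅, K=[fun :: let u]>
4. <C=2, E={u↦6}, K=[let u]>
5. <C=(u + u), E={u↦2}, K=∅>
6. <C=u, E={u↦2}, K=[addR]>
7. <C=u, E={u↦2}, K=[addL(2)]>
→ final value 4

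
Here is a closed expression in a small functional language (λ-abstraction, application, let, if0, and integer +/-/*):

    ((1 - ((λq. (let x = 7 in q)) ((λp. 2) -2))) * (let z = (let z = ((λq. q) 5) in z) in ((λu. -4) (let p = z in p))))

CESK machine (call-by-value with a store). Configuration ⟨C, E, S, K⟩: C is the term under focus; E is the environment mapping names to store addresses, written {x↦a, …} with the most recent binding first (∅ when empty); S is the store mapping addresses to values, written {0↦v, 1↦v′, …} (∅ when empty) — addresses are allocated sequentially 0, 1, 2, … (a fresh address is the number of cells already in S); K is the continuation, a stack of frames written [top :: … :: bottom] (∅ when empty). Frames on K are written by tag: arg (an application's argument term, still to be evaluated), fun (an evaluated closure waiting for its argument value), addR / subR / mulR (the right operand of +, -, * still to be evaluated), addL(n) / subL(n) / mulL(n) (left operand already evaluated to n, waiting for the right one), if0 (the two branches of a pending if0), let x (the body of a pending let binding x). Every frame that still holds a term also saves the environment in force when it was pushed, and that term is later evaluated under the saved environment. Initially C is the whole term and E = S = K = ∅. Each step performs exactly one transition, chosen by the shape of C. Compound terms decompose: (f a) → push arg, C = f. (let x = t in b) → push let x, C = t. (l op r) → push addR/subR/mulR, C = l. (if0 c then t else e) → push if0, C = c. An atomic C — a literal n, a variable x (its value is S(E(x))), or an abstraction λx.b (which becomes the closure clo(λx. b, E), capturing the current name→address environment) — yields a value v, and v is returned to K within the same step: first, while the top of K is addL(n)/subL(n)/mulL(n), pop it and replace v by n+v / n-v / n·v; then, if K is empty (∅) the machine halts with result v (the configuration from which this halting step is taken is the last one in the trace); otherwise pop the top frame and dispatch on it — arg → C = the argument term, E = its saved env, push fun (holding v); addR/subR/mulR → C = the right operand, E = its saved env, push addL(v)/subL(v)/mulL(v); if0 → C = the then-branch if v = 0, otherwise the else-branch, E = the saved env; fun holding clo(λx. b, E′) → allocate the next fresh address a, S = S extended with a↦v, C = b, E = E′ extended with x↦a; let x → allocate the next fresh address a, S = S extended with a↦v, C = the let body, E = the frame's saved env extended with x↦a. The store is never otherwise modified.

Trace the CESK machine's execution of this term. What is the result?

[0] [C=((1 - ((λq. (let x = 7 in q)) ((λp. 2) -2))) * (let z = (let z = ((λq. q) 5) in z) in ((λu. -4) (let p = z in p)))) | E=∅ | S=∅ | K=∅]
[1] [C=(1 - ((λq. (let x = 7 in q)) ((λp. 2) -2))) | E=∅ | S=∅ | K=[mulR]]
[2] [C=1 | E=∅ | S=∅ | K=[subR :: mulR]]
[3] [C=((λq. (let x = 7 in q)) ((λp. 2) -2)) | E=∅ | S=∅ | K=[subL(1) :: mulR]]
[4] [C=(λq. (let x = 7 in q)) | E=∅ | S=∅ | K=[arg :: subL(1) :: mulR]]
[5] [C=((λp. 2) -2) | E=∅ | S=∅ | K=[fun :: subL(1) :: mulR]]
[6] [C=(λp. 2) | E=∅ | S=∅ | K=[arg :: fun :: subL(1) :: mulR]]
[7] [C=-2 | E=∅ | S=∅ | K=[fun :: fun :: subL(1) :: mulR]]
[8] [C=2 | E={p↦0} | S={0↦-2} | K=[fun :: subL(1) :: mulR]]
[9] [C=(let x = 7 in q) | E={q↦1} | S={0↦-2, 1↦2} | K=[subL(1) :: mulR]]
[10] [C=7 | E={q↦1} | S={0↦-2, 1↦2} | K=[let x :: subL(1) :: mulR]]
[11] [C=q | E={x↦2, q↦1} | S={0↦-2, 1↦2, 2↦7} | K=[subL(1) :: mulR]]
[12] [C=(let z = (let z = ((λq. q) 5) in z) in ((λu. -4) (let p = z in p))) | E=∅ | S={0↦-2, 1↦2, 2↦7} | K=[mulL(-1)]]
[13] [C=(let z = ((λq. q) 5) in z) | E=∅ | S={0↦-2, 1↦2, 2↦7} | K=[let z :: mulL(-1)]]
[14] [C=((λq. q) 5) | E=∅ | S={0↦-2, 1↦2, 2↦7} | K=[let z :: let z :: mulL(-1)]]
[15] [C=(λq. q) | E=∅ | S={0↦-2, 1↦2, 2↦7} | K=[arg :: let z :: let z :: mulL(-1)]]
[16] [C=5 | E=∅ | S={0↦-2, 1↦2, 2↦7} | K=[fun :: let z :: let z :: mulL(-1)]]
[17] [C=q | E={q↦3} | S={0↦-2, 1↦2, 2↦7, 3↦5} | K=[let z :: let z :: mulL(-1)]]
[18] [C=z | E={z↦4} | S={0↦-2, 1↦2, 2↦7, 3↦5, 4↦5} | K=[let z :: mulL(-1)]]
[19] [C=((λu. -4) (let p = z in p)) | E={z↦5} | S={0↦-2, 1↦2, 2↦7, 3↦5, 4↦5, 5↦5} | K=[mulL(-1)]]
[20] [C=(λu. -4) | E={z↦5} | S={0↦-2, 1↦2, 2↦7, 3↦5, 4↦5, 5↦5} | K=[arg :: mulL(-1)]]
[21] [C=(let p = z in p) | E={z↦5} | S={0↦-2, 1↦2, 2↦7, 3↦5, 4↦5, 5↦5} | K=[fun :: mulL(-1)]]
[22] [C=z | E={z↦5} | S={0↦-2, 1↦2, 2↦7, 3↦5, 4↦5, 5↦5} | K=[let p :: fun :: mulL(-1)]]
[23] [C=p | E={p↦6, z↦5} | S={0↦-2, 1↦2, 2↦7, 3↦5, 4↦5, 5↦5, 6↦5} | K=[fun :: mulL(-1)]]
[24] [C=-4 | E={u↦7, z↦5} | S={0↦-2, 1↦2, 2↦7, 3↦5, 4↦5, 5↦5, 6↦5, 7↦5} | K=[mulL(-1)]]
→ final value 4

Answer: 4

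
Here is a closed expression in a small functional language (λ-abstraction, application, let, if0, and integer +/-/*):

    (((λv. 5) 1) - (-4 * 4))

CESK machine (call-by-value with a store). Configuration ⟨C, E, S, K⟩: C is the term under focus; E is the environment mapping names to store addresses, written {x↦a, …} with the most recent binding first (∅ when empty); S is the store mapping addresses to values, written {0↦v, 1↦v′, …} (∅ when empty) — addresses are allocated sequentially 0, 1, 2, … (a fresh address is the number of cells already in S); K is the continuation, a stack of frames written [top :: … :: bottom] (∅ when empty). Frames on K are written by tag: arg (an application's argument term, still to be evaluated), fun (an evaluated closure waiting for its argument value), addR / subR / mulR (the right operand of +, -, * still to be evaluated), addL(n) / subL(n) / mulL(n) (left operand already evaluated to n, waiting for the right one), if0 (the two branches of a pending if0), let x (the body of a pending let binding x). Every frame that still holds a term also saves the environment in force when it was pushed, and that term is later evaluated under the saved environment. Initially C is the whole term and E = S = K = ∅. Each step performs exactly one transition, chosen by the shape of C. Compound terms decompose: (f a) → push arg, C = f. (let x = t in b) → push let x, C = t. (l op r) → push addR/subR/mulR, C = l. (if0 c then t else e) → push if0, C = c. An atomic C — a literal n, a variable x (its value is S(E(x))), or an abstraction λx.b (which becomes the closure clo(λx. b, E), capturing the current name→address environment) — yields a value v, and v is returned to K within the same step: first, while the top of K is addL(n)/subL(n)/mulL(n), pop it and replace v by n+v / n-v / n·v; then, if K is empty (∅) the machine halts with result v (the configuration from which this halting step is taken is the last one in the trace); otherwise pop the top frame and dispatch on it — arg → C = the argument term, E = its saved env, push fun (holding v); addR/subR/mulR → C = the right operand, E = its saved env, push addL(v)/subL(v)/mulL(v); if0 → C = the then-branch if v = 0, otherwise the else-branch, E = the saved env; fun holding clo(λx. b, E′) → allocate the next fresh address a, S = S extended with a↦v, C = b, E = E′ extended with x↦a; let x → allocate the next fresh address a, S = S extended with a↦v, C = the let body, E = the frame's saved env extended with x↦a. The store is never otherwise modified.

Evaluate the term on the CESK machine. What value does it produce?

step 0: <C=(((λv. 5) 1) - (-4 * 4)), E=∅, S=∅, K=∅>
step 1: <C=((λv. 5) 1), E=∅, S=∅, K=[subR]>
step 2: <C=(λv. 5), E=∅, S=∅, K=[arg :: subR]>
step 3: <C=1, E=∅, S=∅, K=[fun :: subR]>
step 4: <C=5, E={v↦0}, S={0↦1}, K=[subR]>
step 5: <C=(-4 * 4), E=∅, S={0↦1}, K=[subL(5)]>
step 6: <C=-4, E=∅, S={0↦1}, K=[mulR :: subL(5)]>
step 7: <C=4, E=∅, S={0↦1}, K=[mulL(-4) :: subL(5)]>
→ final value 21

Answer: 21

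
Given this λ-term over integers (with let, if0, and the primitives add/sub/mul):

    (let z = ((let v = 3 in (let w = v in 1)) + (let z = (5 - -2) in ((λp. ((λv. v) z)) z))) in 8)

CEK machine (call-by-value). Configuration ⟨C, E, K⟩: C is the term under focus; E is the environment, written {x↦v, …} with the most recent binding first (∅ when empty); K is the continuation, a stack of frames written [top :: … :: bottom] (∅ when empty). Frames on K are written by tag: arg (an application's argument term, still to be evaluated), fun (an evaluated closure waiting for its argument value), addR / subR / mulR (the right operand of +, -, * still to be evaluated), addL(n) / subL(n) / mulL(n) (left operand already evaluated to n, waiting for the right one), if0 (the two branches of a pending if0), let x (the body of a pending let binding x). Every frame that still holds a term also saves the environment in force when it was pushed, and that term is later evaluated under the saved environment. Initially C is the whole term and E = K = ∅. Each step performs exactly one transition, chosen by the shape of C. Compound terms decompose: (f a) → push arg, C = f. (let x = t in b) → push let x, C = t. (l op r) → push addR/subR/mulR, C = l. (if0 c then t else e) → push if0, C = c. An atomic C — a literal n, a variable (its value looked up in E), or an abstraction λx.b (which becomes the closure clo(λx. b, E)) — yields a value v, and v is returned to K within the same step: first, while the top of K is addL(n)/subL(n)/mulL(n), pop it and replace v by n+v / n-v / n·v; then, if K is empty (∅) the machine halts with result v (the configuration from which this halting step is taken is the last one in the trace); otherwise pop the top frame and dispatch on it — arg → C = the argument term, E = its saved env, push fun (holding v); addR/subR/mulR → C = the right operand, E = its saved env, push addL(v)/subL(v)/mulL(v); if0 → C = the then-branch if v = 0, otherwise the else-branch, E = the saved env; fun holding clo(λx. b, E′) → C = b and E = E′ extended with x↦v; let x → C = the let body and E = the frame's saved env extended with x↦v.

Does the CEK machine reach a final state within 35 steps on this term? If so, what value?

Answer: 8

Execution trace:
step 0: [C=(let z = ((let v = 3 in (let w = v in 1)) + (let z = (5 - -2) in ((λp. ((λv. v) z)) z))) in 8) | E=∅ | K=∅]
step 1: [C=((let v = 3 in (let w = v in 1)) + (let z = (5 - -2) in ((λp. ((λv. v) z)) z))) | E=∅ | K=[let z]]
step 2: [C=(let v = 3 in (let w = v in 1)) | E=∅ | K=[addR :: let z]]
step 3: [C=3 | E=∅ | K=[let v :: addR :: let z]]
step 4: [C=(let w = v in 1) | E={v↦3} | K=[addR :: let z]]
step 5: [C=v | E={v↦3} | K=[let w :: addR :: let z]]
step 6: [C=1 | E={w↦3, v↦3} | K=[addR :: let z]]
step 7: [C=(let z = (5 - -2) in ((λp. ((λv. v) z)) z)) | E=∅ | K=[addL(1) :: let z]]
step 8: [C=(5 - -2) | E=∅ | K=[let z :: addL(1) :: let z]]
step 9: [C=5 | E=∅ | K=[subR :: let z :: addL(1) :: let z]]
step 10: [C=-2 | E=∅ | K=[subL(5) :: let z :: addL(1) :: let z]]
step 11: [C=((λp. ((λv. v) z)) z) | E={z↦7} | K=[addL(1) :: let z]]
step 12: [C=(λp. ((λv. v) z)) | E={z↦7} | K=[arg :: addL(1) :: let z]]
step 13: [C=z | E={z↦7} | K=[fun :: addL(1) :: let z]]
step 14: [C=((λv. v) z) | E={p↦7, z↦7} | K=[addL(1) :: let z]]
step 15: [C=(λv. v) | E={p↦7, z↦7} | K=[arg :: addL(1) :: let z]]
step 16: [C=z | E={p↦7, z↦7} | K=[fun :: addL(1) :: let z]]
step 17: [C=v | E={v↦7, p↦7, z↦7} | K=[addL(1) :: let z]]
step 18: [C=8 | E={z↦8} | K=∅]
→ final value 8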